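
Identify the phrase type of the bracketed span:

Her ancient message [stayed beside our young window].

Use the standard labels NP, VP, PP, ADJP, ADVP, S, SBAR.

VP

The span is built around the verb "stayed" — a verb phrase (VP).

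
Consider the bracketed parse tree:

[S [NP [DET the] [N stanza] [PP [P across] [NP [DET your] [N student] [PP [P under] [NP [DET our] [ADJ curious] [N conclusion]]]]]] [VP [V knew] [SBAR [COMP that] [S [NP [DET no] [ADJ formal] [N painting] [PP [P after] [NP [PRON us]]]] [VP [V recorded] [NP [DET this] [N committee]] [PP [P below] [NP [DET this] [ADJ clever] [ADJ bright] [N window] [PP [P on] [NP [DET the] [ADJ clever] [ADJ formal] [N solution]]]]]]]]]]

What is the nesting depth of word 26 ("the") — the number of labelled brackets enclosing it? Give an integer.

Counting open brackets not yet closed at "the": [S [VP [SBAR [S [VP [PP [NP [PP [NP [DET = 10.

10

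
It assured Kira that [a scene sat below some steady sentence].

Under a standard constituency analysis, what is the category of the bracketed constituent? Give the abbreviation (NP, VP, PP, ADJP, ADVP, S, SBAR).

S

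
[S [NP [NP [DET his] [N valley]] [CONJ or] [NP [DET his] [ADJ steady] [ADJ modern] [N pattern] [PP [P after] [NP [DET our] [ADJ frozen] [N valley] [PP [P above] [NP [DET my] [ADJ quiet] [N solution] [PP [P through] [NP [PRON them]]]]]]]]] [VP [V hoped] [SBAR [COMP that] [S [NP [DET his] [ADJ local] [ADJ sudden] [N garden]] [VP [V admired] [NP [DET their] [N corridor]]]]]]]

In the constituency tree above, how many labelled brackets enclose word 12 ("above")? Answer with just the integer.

7

Counting open brackets not yet closed at "above": [S [NP [NP [PP [NP [PP [P = 7.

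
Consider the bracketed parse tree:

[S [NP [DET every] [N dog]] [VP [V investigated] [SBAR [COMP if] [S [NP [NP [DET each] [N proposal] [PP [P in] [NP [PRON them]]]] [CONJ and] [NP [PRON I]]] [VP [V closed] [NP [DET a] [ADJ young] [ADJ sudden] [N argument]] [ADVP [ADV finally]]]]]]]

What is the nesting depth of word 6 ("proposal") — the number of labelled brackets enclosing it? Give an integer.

Path from the root down to the word: S → VP → SBAR → S → NP → NP → N. That is 7 enclosing brackets.

7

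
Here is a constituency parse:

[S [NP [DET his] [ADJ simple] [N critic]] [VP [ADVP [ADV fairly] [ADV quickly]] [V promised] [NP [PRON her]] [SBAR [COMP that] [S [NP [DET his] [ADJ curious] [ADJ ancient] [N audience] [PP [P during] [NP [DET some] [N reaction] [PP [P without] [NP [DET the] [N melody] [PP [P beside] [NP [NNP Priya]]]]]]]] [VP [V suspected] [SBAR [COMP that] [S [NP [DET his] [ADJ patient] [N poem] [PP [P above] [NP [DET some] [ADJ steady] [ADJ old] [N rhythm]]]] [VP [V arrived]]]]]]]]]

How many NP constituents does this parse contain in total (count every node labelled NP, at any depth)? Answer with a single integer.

8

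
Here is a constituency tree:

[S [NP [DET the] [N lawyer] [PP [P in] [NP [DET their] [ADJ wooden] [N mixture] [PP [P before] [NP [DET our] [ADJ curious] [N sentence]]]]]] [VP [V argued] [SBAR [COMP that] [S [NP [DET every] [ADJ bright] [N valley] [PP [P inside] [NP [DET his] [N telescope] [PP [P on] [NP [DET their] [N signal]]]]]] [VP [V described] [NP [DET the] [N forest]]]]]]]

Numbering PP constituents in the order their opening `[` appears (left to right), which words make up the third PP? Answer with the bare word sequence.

inside his telescope on their signal

Opening `[PP` markers occur at word positions 3, 7, 16, 19; the third of these opens the constituent [PP inside his telescope on their signal].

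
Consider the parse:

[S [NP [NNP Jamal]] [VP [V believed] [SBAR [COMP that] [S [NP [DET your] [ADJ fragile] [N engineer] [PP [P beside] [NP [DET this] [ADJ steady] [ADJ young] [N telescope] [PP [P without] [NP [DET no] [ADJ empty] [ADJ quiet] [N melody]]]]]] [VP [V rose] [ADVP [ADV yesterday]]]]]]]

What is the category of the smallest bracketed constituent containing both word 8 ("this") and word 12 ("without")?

NP

The smallest bracket enclosing both words is [NP this steady young telescope without no empty quiet melody], so the label is NP.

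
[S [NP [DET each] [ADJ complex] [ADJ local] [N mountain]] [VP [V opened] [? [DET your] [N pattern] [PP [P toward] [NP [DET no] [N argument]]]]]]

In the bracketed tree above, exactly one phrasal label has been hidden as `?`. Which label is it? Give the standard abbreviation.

NP

The `?` node immediately contains: DET 'your', N 'pattern', PP. That is the internal structure of a noun phrase, so the label is NP.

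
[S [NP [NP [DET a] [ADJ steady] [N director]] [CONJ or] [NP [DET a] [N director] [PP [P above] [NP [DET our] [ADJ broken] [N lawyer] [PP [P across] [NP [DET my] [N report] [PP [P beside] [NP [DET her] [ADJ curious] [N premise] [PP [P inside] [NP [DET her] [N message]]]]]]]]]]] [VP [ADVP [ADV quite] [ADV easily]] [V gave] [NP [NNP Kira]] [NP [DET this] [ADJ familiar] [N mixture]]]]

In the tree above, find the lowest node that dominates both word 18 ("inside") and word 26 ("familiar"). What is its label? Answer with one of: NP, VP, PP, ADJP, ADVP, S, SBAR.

S

Word 18 lies under S → NP → NP → PP → NP → PP → NP → PP → NP → PP → P; word 26 lies under S → VP → NP → ADJ. The lowest shared node is the S.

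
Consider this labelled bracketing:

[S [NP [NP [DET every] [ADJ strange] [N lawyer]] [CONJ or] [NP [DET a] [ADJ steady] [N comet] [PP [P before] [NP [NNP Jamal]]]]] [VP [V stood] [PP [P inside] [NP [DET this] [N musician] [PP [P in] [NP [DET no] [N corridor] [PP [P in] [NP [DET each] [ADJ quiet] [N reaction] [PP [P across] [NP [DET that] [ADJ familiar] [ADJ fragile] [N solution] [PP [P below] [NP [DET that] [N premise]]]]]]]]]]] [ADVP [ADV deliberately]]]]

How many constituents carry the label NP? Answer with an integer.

Scanning left to right, an opening `[NP` appears at word positions 1, 1, 5, 9, 12, 15, 18, 22, 27 — 9 in total.

9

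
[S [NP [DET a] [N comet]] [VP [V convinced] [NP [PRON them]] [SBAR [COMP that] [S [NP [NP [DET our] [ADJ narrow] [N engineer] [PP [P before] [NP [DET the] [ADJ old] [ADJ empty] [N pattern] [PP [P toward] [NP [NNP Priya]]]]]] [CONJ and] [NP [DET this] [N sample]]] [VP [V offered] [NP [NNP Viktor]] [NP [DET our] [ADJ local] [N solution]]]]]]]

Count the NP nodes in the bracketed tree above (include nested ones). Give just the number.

Listing each NP by its span: [NP a comet]; [NP them]; [NP our narrow engineer before the old empty pattern toward Priya and this sample]; [NP our narrow engineer before the old empty pattern toward Priya]; [NP the old empty pattern toward Priya]; [NP Priya] … — that makes 9.

9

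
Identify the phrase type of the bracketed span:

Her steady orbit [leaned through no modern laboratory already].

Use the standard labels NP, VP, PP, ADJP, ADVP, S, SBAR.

The bracketed span "leaned through no modern laboratory already" is headed by "leaned", making it a verb phrase (VP).

VP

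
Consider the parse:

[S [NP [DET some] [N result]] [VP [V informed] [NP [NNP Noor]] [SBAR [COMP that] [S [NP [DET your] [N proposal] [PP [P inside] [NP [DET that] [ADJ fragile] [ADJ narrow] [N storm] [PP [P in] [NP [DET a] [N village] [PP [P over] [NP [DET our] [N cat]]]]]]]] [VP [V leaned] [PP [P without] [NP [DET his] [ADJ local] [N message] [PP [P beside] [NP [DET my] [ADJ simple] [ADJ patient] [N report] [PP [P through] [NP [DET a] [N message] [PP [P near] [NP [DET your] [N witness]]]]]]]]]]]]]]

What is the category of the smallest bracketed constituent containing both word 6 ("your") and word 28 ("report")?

S

Word 6 lies under S → VP → SBAR → S → NP → DET; word 28 lies under S → VP → SBAR → S → VP → PP → NP → PP → NP → N. The lowest shared node is the S.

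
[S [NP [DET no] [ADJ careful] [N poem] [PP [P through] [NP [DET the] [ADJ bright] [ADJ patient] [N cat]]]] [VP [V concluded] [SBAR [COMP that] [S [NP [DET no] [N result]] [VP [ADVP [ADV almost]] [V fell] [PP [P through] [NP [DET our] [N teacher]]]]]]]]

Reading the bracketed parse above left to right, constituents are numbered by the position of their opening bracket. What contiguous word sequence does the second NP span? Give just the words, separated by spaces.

the bright patient cat

In left-to-right order the NP constituents are "no careful poem through the bright patient cat"; "the bright patient cat"; "no result"; "our teacher". Number 2 is "the bright patient cat".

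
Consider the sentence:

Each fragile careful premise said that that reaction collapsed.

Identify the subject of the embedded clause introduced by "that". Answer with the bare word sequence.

that reaction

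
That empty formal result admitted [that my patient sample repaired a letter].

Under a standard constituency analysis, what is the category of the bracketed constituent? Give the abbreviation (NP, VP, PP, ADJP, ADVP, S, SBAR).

The span is built around the complementizer "that" — a subordinate clause (SBAR).

SBAR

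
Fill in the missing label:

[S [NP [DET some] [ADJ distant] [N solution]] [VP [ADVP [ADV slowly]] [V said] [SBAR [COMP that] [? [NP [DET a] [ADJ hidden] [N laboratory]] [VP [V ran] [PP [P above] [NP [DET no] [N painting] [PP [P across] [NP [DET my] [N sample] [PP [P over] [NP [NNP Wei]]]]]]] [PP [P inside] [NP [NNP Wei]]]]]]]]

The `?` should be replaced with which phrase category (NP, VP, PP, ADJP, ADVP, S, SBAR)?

S

A constituent whose immediate children are NP, VP is a clause: S.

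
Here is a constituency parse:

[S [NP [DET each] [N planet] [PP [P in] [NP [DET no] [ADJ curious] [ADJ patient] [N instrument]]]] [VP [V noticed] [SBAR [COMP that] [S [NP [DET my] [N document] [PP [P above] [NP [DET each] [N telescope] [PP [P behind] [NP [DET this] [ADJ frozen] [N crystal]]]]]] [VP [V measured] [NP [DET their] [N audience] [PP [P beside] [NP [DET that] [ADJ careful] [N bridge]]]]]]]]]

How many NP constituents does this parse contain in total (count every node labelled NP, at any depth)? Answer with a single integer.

7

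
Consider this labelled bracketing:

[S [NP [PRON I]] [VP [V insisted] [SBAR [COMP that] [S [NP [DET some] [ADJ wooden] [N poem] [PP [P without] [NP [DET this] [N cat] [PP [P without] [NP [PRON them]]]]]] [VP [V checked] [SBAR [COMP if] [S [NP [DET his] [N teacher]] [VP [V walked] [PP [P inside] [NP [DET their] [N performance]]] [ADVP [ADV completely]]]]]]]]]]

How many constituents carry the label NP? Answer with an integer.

6

Listing each NP by its span: [NP I]; [NP some wooden poem without this cat without them]; [NP this cat without them]; [NP them]; [NP his teacher]; [NP their performance] — that makes 6.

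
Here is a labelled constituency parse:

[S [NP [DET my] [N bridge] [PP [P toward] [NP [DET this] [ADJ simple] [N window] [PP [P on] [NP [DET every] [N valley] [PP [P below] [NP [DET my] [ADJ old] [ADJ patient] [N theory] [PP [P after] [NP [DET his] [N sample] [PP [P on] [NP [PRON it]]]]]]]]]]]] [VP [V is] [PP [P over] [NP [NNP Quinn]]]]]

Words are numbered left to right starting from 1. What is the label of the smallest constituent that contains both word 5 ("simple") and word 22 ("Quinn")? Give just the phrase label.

Word 5 lies under S → NP → PP → NP → ADJ; word 22 lies under S → VP → PP → NP → NNP. The lowest shared node is the S.

S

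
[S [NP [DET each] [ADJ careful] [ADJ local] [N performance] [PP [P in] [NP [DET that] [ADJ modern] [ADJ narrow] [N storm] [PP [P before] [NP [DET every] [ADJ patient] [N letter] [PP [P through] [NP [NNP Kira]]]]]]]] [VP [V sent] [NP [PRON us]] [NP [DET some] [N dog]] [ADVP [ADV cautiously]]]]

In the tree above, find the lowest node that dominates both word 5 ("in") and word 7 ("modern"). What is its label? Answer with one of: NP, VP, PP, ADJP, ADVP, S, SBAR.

PP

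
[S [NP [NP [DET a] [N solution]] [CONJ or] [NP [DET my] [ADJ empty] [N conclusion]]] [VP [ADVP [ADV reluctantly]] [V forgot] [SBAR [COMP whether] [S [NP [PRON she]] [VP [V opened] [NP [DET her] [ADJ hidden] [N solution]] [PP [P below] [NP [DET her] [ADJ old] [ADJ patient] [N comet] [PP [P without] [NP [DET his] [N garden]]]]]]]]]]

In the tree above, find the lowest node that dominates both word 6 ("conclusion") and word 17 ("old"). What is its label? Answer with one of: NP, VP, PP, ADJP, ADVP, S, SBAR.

S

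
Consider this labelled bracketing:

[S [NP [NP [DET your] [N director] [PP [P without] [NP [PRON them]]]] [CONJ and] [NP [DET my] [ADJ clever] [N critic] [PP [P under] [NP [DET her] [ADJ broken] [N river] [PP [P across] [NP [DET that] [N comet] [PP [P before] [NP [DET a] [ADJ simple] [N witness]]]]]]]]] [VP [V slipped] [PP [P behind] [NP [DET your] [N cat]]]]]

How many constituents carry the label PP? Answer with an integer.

5

Listing each PP by its span: [PP without them]; [PP under her broken river across that comet before a simple witness]; [PP across that comet before a simple witness]; [PP before a simple witness]; [PP behind your cat] — that makes 5.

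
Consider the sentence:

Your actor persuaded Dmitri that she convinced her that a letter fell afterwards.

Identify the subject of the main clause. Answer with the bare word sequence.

"your actor" is the NP that combines with the VP headed by "persuaded" to form the main clause — the subject.

your actor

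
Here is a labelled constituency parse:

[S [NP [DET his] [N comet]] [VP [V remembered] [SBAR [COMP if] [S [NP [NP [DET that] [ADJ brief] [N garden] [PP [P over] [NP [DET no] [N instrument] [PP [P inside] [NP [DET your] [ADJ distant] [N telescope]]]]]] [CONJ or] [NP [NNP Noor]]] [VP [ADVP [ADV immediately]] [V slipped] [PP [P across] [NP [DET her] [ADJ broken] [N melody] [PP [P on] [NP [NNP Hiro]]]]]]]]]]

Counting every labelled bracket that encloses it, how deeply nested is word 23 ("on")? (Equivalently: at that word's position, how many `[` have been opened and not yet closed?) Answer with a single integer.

9

Path from the root down to the word: S → VP → SBAR → S → VP → PP → NP → PP → P. That is 9 enclosing brackets.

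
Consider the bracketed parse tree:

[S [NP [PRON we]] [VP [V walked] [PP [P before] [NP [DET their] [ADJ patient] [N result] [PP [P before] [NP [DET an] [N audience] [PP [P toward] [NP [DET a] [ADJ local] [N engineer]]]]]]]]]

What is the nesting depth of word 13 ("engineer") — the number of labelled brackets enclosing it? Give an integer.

9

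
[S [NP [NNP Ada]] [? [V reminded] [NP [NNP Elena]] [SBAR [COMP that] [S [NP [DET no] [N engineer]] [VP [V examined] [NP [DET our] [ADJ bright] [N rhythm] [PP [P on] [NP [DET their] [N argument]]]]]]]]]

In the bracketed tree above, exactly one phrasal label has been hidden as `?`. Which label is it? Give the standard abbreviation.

VP

The `?` node immediately contains: V 'reminded', NP, SBAR. That is the internal structure of a verb phrase, so the label is VP.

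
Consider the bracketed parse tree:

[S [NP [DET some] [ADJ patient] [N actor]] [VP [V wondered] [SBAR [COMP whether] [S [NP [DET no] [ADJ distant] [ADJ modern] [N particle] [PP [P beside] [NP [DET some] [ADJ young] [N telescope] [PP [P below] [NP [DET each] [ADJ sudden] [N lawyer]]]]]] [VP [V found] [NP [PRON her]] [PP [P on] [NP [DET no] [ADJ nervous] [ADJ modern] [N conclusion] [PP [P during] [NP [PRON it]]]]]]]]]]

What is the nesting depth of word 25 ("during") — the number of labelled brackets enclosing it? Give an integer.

9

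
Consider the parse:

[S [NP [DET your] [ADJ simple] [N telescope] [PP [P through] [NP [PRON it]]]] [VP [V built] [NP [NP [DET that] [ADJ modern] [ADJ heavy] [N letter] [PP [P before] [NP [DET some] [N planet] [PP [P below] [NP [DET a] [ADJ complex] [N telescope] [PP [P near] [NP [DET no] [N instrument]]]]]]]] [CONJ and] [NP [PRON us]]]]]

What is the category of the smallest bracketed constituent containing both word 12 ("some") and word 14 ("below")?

NP

The smallest bracket enclosing both words is [NP some planet below a complex telescope near no instrument], so the label is NP.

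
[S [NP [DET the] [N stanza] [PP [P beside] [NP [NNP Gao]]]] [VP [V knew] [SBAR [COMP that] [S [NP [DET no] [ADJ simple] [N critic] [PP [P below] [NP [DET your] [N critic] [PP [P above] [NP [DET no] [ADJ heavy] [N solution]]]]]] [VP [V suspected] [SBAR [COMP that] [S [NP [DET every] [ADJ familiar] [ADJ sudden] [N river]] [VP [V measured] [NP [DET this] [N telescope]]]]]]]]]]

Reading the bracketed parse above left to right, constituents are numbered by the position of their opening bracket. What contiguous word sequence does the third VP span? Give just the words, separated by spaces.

The VP opening brackets appear, in order, over: "knew that no simple critic below your critic above no heavy solution suspected that every familiar sudden river measured this telescope"; "suspected that every familiar sudden river measured this telescope"; "measured this telescope". The third one spans "measured this telescope".

measured this telescope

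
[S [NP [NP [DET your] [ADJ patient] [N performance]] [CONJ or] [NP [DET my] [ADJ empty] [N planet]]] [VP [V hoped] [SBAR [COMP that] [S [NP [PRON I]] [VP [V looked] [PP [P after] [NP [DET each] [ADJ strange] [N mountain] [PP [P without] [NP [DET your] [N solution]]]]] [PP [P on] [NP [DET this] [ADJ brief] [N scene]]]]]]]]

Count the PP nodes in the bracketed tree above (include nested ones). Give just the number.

3

The PP constituents are: [PP after each strange mountain without your solution]; [PP without your solution]; [PP on this brief scene]. Total: 3.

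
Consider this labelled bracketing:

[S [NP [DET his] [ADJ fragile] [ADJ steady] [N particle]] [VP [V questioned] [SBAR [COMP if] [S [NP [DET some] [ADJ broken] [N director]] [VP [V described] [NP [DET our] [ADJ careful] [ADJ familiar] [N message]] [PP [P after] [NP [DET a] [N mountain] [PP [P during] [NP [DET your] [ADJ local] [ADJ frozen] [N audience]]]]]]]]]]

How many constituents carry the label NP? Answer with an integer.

5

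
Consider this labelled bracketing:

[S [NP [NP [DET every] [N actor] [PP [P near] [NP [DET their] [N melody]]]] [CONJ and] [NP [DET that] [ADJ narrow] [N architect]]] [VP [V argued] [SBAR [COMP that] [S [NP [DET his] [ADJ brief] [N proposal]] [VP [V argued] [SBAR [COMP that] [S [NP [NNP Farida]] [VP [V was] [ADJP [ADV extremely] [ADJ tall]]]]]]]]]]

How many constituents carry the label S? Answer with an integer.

3

Scanning left to right, an opening `[S` appears at word positions 1, 12, 17 — 3 in total.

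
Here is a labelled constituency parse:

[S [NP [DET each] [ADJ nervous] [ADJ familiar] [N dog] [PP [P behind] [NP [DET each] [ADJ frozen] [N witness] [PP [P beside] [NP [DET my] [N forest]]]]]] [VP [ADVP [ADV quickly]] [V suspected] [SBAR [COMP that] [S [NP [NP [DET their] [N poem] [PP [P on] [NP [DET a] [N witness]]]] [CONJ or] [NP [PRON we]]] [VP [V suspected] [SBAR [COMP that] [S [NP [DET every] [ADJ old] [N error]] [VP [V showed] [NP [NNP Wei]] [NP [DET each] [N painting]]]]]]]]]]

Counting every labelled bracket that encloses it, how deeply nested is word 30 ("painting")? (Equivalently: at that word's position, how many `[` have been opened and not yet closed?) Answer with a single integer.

10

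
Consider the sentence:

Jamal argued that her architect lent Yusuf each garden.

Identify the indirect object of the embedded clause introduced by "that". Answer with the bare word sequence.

Yusuf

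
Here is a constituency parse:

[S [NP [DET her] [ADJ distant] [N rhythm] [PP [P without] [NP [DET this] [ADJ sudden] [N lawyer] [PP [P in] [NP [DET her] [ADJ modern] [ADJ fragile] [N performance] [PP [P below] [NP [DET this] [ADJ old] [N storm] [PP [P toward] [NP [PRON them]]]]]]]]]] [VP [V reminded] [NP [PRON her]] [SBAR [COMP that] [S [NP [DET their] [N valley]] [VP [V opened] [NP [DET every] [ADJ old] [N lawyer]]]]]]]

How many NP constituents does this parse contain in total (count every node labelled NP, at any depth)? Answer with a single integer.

8

Listing each NP by its span: [NP her distant rhythm without this sudden lawyer in her modern fragile performance below this old storm toward them]; [NP this sudden lawyer in her modern fragile performance below this old storm toward them]; [NP her modern fragile performance below this old storm toward them]; [NP this old storm toward them]; [NP them]; [NP her] … — that makes 8.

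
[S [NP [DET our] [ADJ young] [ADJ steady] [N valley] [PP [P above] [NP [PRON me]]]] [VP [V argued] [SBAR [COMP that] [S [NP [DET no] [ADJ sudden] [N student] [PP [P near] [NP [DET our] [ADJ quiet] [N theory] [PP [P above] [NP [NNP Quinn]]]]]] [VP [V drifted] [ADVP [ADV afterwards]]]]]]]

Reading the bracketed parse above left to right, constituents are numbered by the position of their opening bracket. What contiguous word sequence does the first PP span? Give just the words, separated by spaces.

above me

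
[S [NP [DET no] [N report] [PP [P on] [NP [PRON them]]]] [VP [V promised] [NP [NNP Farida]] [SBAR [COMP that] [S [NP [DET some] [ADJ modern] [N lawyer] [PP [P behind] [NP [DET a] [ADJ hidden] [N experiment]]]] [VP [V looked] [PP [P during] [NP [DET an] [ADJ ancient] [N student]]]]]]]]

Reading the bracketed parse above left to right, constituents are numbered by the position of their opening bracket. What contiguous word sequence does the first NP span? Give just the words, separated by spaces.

The NP opening brackets appear, in order, over: "no report on them"; "them"; "Farida"; "some modern lawyer behind a hidden experiment"; "a hidden experiment"; "an ancient student". The first one spans "no report on them".

no report on them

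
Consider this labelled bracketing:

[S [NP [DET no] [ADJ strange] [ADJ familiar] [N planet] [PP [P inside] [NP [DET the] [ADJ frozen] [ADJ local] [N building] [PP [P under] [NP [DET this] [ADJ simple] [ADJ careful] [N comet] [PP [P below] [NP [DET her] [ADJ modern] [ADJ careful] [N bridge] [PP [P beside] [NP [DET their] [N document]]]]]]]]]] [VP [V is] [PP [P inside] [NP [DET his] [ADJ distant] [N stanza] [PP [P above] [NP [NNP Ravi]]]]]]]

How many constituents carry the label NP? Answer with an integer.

7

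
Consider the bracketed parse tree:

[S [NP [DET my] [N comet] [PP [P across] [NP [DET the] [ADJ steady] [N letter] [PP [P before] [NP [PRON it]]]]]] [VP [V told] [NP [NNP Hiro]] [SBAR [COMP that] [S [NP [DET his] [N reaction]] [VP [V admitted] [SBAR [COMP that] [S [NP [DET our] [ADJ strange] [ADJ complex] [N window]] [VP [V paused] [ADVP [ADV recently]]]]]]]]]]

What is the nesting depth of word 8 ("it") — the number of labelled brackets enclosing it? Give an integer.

The word sits inside PRON, which is inside NP, inside PP, inside NP, inside PP, inside NP, inside S — 7 brackets in all.

7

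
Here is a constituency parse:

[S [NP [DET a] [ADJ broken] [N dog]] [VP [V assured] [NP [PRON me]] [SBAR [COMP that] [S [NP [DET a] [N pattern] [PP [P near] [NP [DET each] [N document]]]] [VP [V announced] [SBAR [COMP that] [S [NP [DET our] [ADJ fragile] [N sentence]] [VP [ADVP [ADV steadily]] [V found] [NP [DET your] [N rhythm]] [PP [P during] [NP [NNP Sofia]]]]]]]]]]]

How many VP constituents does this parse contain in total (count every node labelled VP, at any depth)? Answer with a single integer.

Scanning left to right, an opening `[VP` appears at word positions 4, 12, 17 — 3 in total.

3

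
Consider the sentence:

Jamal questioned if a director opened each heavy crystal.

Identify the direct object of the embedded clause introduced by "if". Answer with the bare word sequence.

each heavy crystal

The verb of the embedded clause introduced by "if" is "opened"; its direct object is the NP "each heavy crystal".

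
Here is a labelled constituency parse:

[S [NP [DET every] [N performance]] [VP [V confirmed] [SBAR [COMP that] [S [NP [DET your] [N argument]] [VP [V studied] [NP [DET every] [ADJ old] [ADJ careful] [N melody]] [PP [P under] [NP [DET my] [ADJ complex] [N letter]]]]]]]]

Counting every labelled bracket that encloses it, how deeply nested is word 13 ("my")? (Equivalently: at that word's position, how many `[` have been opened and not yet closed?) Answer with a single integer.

8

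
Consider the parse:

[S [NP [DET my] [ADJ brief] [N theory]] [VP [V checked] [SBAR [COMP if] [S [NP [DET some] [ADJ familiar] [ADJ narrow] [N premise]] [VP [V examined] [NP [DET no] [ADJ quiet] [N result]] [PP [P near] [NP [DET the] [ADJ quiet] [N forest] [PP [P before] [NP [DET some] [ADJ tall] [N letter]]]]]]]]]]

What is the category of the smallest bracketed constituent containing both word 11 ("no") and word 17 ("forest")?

The smallest bracket enclosing both words is [VP examined no quiet result near the quiet forest before some tall letter], so the label is VP.

VP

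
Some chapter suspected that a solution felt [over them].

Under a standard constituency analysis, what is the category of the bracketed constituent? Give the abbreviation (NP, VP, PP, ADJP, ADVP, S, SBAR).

PP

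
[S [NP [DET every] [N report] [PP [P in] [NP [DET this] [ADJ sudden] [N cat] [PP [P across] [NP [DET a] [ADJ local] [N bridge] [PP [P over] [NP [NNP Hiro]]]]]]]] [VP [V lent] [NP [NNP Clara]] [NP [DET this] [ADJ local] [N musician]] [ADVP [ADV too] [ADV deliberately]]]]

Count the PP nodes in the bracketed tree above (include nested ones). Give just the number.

Listing each PP by its span: [PP in this sudden cat across a local bridge over Hiro]; [PP across a local bridge over Hiro]; [PP over Hiro] — that makes 3.

3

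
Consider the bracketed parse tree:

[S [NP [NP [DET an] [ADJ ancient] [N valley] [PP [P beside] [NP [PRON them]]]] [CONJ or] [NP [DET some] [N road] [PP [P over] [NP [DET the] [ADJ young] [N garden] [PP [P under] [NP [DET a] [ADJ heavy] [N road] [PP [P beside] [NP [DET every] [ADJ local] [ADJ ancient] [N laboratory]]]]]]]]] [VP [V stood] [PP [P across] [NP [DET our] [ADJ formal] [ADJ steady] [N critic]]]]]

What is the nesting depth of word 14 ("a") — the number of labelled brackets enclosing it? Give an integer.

8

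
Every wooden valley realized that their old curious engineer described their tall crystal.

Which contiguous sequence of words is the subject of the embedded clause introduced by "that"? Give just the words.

The subject of the embedded clause introduced by "that" is the NP immediately before the verb "described": "their old curious engineer".

their old curious engineer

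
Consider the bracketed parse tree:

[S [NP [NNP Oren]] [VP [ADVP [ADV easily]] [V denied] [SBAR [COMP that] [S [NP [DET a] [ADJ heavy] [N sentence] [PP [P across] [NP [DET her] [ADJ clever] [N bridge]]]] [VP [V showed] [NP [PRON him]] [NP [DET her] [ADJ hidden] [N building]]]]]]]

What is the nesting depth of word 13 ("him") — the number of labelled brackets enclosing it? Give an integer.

The word sits inside PRON, which is inside NP, inside VP, inside S, inside SBAR, inside VP, inside S — 7 brackets in all.

7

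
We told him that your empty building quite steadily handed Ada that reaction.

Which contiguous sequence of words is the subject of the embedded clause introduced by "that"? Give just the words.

your empty building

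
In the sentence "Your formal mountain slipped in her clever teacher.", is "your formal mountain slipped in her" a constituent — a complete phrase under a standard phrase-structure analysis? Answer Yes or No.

No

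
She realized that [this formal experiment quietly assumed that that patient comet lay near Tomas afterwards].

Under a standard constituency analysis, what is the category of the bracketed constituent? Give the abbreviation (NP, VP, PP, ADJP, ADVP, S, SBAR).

S

The bracketed span "this formal experiment quietly assumed that that patient comet lay near Tomas afterwards" is headed by "assumed", making it a clause (S).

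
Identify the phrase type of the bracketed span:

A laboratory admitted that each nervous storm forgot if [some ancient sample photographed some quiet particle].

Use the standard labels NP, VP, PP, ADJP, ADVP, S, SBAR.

S

The span is built around the head "photographed" — a clause (S).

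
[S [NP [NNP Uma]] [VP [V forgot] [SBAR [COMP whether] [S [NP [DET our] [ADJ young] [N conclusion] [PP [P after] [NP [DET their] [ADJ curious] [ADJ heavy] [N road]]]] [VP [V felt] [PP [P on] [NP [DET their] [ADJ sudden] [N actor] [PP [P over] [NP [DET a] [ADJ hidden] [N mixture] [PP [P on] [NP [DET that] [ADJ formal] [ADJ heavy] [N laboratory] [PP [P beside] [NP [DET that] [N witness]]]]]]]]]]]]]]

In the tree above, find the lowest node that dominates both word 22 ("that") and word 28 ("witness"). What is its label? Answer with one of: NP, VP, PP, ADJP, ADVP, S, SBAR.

Word 22 lies under S → VP → SBAR → S → VP → PP → NP → PP → NP → PP → NP → DET; word 28 lies under S → VP → SBAR → S → VP → PP → NP → PP → NP → PP → NP → PP → NP → N. The lowest shared node is the NP.

NP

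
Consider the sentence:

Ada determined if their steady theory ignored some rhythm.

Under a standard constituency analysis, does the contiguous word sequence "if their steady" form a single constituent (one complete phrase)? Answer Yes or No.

The sequence begins inside the complementizer "if" and ends inside the clause "their steady theory ignored some rhythm"; it crosses a phrase boundary, so no single node in the tree spans exactly those words.

No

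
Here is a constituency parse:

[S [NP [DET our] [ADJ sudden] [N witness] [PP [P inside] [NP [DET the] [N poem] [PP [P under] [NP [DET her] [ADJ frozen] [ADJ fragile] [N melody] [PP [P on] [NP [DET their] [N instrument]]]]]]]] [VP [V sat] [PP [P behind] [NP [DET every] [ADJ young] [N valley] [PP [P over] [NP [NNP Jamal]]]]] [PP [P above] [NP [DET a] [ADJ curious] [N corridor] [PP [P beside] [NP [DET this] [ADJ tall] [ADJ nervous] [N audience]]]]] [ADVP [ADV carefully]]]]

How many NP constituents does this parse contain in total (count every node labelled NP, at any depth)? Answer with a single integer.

Listing each NP by its span: [NP our sudden witness inside the poem under her frozen fragile melody on their instrument]; [NP the poem under her frozen fragile melody on their instrument]; [NP her frozen fragile melody on their instrument]; [NP their instrument]; [NP every young valley over Jamal]; [NP Jamal] … — that makes 8.

8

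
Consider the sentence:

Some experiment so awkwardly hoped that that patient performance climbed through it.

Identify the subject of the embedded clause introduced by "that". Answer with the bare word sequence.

that patient performance

In the embedded clause introduced by "that" the verb is "climbed"; the NP preceding it, "that patient performance", is the subject.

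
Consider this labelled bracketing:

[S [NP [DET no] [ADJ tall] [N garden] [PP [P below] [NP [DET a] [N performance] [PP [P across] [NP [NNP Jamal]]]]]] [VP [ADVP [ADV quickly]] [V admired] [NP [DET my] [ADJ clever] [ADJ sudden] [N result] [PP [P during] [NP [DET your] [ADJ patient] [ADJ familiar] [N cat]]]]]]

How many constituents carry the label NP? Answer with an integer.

Listing each NP by its span: [NP no tall garden below a performance across Jamal]; [NP a performance across Jamal]; [NP Jamal]; [NP my clever sudden result during your patient familiar cat]; [NP your patient familiar cat] — that makes 5.

5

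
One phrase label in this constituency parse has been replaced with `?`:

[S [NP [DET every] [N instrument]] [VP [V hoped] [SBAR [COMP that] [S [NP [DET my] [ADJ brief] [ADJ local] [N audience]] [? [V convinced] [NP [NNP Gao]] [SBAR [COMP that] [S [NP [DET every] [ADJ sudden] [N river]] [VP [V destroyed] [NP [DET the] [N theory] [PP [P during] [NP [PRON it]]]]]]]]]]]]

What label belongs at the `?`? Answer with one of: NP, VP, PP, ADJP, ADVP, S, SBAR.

VP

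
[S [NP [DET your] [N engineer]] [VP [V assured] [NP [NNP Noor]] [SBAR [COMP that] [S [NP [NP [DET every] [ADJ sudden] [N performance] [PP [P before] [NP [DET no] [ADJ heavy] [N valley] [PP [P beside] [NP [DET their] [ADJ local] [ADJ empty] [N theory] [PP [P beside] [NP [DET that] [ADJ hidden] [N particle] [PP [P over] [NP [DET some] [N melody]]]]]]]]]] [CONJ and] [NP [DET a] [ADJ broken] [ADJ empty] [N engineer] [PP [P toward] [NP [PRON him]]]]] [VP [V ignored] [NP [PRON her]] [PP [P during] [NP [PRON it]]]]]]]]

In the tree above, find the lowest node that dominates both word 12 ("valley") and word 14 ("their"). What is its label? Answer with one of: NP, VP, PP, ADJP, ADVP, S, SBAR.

NP

The smallest bracket enclosing both words is [NP no heavy valley beside their local empty theory beside that hidden particle over some melody], so the label is NP.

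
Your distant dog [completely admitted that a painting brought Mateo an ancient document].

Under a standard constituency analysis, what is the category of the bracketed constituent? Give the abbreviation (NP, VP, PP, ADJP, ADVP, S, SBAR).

The span is built around the verb "admitted" — a verb phrase (VP).

VP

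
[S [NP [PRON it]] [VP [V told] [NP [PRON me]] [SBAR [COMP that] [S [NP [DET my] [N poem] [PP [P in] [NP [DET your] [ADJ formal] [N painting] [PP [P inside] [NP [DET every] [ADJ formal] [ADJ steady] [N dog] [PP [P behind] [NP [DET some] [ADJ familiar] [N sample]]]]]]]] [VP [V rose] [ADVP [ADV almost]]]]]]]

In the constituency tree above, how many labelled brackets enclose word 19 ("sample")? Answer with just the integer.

12

Counting open brackets not yet closed at "sample": [S [VP [SBAR [S [NP [PP [NP [PP [NP [PP [NP [N = 12.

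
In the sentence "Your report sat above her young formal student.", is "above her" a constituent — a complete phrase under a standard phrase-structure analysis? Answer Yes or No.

No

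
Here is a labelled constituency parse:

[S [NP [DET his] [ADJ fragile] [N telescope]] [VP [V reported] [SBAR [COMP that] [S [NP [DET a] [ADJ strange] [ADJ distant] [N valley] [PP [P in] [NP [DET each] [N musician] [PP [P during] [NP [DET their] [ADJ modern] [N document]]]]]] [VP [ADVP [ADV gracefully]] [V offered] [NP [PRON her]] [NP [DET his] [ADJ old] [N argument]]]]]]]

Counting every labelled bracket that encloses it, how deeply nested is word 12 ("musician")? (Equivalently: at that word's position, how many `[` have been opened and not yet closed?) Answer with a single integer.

8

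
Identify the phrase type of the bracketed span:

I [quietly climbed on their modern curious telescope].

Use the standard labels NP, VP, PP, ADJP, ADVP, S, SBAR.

VP

The span is built around the verb "climbed" — a verb phrase (VP).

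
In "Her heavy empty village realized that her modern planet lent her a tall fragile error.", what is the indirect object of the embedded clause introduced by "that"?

Within the embedded clause introduced by "that", the indirect object of "lent" is "her".

her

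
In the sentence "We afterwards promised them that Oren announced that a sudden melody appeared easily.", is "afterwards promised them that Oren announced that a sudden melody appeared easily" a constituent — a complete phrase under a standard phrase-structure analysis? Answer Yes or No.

Yes

"afterwards promised them that Oren announced that a sudden melody appeared easily" is exactly the verb phrase [VP afterwards promised them that Oren announced that a sudden melody appeared easily], a complete constituent.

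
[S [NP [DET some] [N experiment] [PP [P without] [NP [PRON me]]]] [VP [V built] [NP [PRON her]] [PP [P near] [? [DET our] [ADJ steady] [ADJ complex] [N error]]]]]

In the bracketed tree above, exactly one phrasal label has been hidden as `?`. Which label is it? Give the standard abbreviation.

NP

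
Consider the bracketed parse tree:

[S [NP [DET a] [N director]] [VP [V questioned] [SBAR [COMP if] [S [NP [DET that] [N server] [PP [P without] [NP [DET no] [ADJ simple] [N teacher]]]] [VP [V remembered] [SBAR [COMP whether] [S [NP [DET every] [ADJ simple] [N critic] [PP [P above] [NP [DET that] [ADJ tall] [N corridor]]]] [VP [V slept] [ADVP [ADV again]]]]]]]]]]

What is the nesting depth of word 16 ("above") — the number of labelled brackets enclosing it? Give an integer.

10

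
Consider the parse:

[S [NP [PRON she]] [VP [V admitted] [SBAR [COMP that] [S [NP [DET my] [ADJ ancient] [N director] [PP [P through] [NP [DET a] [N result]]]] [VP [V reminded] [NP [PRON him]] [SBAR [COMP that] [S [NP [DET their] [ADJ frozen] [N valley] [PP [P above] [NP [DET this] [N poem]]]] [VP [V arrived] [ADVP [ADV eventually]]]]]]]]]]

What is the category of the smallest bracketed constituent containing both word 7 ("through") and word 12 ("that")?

S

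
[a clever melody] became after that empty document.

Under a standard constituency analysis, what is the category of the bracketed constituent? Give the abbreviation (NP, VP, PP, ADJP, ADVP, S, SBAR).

NP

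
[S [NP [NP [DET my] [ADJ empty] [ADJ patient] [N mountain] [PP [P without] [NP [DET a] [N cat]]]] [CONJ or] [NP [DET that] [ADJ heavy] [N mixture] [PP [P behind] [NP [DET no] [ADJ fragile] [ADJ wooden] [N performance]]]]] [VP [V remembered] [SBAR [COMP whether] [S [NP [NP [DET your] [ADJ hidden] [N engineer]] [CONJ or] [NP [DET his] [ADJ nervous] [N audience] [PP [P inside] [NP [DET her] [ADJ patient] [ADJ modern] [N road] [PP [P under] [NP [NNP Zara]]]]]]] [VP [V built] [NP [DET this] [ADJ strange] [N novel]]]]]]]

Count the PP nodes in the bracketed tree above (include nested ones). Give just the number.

The PP constituents are: [PP without a cat]; [PP behind no fragile wooden performance]; [PP inside her patient modern road under Zara]; [PP under Zara]. Total: 4.

4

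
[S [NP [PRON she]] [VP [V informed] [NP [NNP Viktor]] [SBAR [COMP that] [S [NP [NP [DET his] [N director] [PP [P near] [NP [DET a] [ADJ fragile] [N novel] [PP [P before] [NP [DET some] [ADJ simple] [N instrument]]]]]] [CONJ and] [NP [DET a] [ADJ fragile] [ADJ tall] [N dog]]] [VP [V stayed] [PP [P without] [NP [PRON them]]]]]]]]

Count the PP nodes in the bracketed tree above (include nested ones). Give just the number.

3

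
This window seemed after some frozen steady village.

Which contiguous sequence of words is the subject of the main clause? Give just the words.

this window

"this window" is the NP that combines with the VP headed by "seemed" to form the main clause — the subject.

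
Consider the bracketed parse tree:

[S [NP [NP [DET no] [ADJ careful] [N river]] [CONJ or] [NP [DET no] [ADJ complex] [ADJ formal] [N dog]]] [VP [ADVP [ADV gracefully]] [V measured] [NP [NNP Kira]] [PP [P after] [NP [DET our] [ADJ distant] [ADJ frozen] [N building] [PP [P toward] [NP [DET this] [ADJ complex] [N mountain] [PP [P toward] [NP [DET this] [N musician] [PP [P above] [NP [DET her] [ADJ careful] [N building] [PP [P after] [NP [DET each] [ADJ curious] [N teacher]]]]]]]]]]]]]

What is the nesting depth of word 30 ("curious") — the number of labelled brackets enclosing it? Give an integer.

Counting open brackets not yet closed at "curious": [S [VP [PP [NP [PP [NP [PP [NP [PP [NP [PP [NP [ADJ = 13.

13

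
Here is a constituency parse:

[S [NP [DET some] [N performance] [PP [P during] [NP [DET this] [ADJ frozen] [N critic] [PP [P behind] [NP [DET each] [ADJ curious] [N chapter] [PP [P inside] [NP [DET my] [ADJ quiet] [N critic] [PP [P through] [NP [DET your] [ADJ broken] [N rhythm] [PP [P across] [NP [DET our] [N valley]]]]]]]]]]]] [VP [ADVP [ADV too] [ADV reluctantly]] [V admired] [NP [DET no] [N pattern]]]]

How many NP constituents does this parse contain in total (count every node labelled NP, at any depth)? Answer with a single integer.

Scanning left to right, an opening `[NP` appears at word positions 1, 4, 8, 12, 16, 20, 25 — 7 in total.

7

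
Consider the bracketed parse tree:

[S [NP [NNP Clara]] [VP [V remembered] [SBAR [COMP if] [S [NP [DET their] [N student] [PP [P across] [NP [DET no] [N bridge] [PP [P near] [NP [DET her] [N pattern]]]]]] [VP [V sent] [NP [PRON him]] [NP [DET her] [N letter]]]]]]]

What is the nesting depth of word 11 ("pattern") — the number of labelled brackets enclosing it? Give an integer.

The word sits inside N, which is inside NP, inside PP, inside NP, inside PP, inside NP, inside S, inside SBAR, inside VP, inside S — 10 brackets in all.

10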